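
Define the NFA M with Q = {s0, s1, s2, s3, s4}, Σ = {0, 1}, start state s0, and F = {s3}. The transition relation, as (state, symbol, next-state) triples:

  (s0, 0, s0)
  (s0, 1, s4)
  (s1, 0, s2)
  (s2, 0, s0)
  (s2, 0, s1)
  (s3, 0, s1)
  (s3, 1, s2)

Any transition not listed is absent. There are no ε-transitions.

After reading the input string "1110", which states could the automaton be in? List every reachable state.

Start in {s0}.
Read '1': {s0} → {s4}.
Read '1': {s4} → ∅.
The set is empty and remains empty for the remaining 2 symbols.

∅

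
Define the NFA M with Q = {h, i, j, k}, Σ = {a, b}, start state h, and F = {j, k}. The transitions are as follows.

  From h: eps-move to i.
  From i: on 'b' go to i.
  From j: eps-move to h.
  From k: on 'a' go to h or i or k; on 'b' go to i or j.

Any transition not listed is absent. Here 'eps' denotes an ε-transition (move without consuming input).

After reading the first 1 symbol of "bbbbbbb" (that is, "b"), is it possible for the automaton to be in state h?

No

Start: ε-closure({h}) = {h, i}.
Read 'b': {h, i} → {i}.
State h is not in {i}.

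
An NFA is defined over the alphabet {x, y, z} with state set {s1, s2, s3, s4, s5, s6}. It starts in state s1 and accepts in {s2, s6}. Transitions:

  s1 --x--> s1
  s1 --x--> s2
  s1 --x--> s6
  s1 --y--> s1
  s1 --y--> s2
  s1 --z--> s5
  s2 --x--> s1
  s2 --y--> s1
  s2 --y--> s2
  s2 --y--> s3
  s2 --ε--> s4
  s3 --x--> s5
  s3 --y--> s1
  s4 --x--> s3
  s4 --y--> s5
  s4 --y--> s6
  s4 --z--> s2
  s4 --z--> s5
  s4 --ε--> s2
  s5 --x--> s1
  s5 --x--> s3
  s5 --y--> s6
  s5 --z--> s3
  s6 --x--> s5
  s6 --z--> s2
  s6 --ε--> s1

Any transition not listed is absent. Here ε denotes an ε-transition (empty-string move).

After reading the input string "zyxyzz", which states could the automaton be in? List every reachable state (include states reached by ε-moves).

{s2, s3, s4, s5}

Start in {s1}.
Read 'z': s1→{s5}; now {s5}.
Read 'y': s5→{s6}; union {s6}; ε-closure = {s1, s6}.
Read 'x': s1→{s1, s2, s6}, s6→{s5}; union {s1, s2, s5, s6}; ε-closure = {s1, s2, s4, s5, s6}.
Read 'y': s1→{s1, s2}, s2→{s1, s2, s3}, s4→{s5, s6}, s5→{s6}, s6→∅; union {s1, s2, s3, s5, s6}; ε-closure = {s1, s2, s3, s4, s5, s6}.
Read 'z': s1→{s5}, s2→∅, s3→∅, s4→{s2, s5}, s5→{s3}, s6→{s2}; union {s2, s3, s5}; ε-closure = {s2, s3, s4, s5}.
Read 'z': s2→∅, s3→∅, s4→{s2, s5}, s5→{s3}; union {s2, s3, s5}; ε-closure = {s2, s3, s4, s5}.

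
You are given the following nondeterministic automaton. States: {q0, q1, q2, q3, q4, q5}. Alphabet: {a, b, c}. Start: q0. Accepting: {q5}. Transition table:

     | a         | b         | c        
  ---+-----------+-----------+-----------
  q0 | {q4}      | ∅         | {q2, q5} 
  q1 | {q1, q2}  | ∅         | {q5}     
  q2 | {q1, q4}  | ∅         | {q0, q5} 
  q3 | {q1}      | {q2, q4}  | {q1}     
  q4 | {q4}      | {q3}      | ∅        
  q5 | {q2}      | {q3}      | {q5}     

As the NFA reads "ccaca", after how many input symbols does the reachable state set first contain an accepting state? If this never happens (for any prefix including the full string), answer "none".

1

Start in {q0}.
Read 'c': q0→{q2, q5}; now {q2, q5}.
None of the earlier sets intersect F, but {q2, q5} does.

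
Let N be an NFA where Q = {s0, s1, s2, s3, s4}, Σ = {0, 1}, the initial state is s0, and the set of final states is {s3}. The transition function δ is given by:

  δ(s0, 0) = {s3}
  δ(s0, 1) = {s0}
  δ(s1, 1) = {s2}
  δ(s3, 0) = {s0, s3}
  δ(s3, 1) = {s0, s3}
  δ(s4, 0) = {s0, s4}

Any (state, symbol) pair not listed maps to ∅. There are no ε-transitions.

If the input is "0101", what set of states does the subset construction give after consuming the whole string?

{s0, s3}

Start in {s0}.
Read '0': {s0} → {s3}.
Read '1': {s3} → {s0, s3}.
Read '0': {s0, s3} → {s0, s3}.
Read '1': {s0, s3} → {s0, s3}.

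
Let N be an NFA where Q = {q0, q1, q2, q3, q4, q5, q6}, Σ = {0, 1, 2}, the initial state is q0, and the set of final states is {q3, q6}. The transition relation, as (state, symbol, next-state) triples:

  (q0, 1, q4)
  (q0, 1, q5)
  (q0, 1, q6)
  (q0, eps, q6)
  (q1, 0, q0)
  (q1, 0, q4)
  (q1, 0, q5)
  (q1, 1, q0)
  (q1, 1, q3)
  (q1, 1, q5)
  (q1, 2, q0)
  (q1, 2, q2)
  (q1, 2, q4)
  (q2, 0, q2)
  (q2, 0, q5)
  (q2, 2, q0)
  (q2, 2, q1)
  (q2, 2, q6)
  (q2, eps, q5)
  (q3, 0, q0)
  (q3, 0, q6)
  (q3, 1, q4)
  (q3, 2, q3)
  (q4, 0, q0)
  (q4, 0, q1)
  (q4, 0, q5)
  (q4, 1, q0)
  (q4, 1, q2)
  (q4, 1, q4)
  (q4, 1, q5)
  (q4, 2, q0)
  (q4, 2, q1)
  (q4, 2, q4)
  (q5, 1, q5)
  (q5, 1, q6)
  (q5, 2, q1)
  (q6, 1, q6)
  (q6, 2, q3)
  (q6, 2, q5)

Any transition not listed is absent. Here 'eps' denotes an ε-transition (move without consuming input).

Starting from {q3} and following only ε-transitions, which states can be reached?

{q3}

Begin with {q3}.
No ε-moves leave this set, so the closure equals the set itself.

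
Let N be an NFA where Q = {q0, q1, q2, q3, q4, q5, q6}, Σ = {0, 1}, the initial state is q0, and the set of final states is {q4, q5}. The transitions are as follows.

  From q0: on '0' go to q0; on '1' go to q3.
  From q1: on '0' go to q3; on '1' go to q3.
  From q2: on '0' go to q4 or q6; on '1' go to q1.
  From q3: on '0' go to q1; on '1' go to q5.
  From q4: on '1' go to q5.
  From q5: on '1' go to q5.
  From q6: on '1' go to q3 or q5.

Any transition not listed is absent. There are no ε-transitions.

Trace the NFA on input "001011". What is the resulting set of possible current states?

Start in {q0}.
Read '0': q0→{q0}; now {q0}.
Read '0': q0→{q0}; now {q0}.
Read '1': q0→{q3}; now {q3}.
Read '0': q3→{q1}; now {q1}.
Read '1': q1→{q3}; now {q3}.
Read '1': q3→{q5}; now {q5}.

{q5}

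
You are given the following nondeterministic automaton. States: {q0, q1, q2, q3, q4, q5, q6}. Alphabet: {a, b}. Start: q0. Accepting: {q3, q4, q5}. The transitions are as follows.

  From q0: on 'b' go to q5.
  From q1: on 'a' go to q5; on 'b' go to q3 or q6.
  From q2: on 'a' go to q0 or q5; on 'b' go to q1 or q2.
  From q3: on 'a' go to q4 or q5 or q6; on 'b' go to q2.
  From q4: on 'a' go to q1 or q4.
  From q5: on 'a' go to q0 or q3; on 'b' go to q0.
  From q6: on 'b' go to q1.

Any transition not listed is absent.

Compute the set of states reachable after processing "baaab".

{q2, q3, q5, q6}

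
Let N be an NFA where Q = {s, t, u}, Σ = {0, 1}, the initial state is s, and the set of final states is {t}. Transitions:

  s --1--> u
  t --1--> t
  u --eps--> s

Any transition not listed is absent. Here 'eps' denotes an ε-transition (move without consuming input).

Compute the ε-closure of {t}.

{t}

Begin with {t}.
No ε-moves leave this set, so the closure equals the set itself.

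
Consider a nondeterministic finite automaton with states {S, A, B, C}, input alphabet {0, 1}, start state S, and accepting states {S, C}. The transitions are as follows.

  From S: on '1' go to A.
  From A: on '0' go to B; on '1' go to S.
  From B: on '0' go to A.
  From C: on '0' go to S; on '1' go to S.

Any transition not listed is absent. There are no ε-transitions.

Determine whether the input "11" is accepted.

Yes

Start in {S}.
Read '1': {S} → {A}.
Read '1': {A} → {S}.
The final set {S} contains the accepting state S.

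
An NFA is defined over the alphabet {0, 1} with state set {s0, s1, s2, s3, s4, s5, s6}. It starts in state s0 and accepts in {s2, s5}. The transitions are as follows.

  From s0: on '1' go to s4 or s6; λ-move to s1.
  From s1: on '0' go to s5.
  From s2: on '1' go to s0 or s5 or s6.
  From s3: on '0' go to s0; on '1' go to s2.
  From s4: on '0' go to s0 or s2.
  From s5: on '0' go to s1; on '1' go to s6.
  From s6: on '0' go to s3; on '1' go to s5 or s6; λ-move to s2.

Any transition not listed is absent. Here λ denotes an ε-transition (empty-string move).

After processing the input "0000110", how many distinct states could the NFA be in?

Start: ε-closure({s0}) = {s0, s1}.
Read '0': s0→∅, s1→{s5}; now {s5}.
Read '0': s5→{s1}; now {s1}.
Read '0': s1→{s5}; now {s5}.
Read '0': s5→{s1}; now {s1}.
Read '1': s1→∅; now ∅.
The set is empty and remains empty for the remaining 2 symbols.
That set has 0 states.

0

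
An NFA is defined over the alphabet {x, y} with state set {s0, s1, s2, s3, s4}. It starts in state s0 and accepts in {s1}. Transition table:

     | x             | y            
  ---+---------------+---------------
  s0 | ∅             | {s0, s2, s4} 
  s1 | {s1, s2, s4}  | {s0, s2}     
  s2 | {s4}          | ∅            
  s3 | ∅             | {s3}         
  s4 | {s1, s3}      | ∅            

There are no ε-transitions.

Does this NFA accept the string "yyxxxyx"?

No

Start in {s0}.
Read 'y': {s0} → {s0, s2, s4}.
Read 'y': {s0, s2, s4} → {s0, s2, s4}.
Read 'x': {s0, s2, s4} → {s1, s3, s4}.
Read 'x': {s1, s3, s4} → {s1, s2, s3, s4}.
Read 'x': {s1, s2, s3, s4} → {s1, s2, s3, s4}.
Read 'y': {s1, s2, s3, s4} → {s0, s2, s3}.
Read 'x': {s0, s2, s3} → {s4}.
The final set {s4} contains no accepting state.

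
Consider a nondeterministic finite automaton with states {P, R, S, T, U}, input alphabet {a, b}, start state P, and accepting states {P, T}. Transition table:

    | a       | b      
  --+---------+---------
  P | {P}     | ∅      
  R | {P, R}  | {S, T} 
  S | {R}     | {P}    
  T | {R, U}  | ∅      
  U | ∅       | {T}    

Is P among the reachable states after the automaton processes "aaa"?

Yes

Start in {P}.
Read 'a': {P} → {P}.
Read 'a': {P} → {P}.
Read 'a': {P} → {P}.
State P is in {P}.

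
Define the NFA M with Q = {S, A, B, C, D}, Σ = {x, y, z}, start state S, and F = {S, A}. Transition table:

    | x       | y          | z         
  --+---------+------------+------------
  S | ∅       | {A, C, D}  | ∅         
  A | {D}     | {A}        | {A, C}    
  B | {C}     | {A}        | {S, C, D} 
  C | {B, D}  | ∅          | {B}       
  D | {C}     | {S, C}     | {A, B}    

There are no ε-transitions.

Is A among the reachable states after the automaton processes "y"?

Yes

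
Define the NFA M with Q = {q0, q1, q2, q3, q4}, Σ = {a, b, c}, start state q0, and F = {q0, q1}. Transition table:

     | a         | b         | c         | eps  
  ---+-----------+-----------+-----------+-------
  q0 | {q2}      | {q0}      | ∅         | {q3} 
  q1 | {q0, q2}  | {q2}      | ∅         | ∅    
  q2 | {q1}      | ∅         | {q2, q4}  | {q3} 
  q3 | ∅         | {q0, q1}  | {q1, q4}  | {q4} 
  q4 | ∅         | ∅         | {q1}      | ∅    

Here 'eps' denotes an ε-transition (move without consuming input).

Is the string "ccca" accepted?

No

Start: ε-closure({q0}) = {q0, q3, q4}.
Read 'c': {q0, q3, q4} → {q1, q4}.
Read 'c': {q1, q4} → {q1}.
Read 'c': {q1} → ∅.
The set is empty and remains empty for the remaining 1 symbol.
The final set ∅ contains no accepting state.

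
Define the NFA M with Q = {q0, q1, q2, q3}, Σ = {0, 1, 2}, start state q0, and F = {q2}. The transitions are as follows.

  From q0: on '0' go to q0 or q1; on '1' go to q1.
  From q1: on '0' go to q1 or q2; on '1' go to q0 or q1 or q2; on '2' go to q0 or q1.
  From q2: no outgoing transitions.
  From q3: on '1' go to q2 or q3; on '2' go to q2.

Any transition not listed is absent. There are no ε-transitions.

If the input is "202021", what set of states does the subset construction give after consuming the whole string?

Start in {q0}.
Read '2': {q0} → ∅.
The set is empty and remains empty for the remaining 5 symbols.

∅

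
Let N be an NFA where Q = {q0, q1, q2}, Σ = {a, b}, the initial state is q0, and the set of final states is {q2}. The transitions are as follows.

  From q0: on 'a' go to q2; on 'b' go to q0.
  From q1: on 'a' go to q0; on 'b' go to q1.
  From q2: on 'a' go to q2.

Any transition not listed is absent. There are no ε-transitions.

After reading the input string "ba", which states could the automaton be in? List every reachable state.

Start in {q0}.
Read 'b': {q0} → {q0}.
Read 'a': {q0} → {q2}.

{q2}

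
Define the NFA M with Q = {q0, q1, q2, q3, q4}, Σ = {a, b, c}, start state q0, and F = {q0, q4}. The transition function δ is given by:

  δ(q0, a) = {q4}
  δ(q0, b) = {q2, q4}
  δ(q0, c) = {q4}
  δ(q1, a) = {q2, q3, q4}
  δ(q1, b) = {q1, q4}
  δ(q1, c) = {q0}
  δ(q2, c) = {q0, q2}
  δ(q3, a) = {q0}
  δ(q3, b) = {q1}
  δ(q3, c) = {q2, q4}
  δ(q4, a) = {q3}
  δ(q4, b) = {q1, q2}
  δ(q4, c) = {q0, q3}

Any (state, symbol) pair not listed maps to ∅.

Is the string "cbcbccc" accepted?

Yes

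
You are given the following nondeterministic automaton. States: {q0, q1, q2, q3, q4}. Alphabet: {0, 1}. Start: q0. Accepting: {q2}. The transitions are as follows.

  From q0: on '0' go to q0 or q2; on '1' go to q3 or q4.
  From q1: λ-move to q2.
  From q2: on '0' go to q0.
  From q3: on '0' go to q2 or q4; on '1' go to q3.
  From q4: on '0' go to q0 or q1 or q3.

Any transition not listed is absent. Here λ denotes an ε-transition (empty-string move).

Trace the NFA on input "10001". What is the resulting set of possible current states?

{q3, q4}

Start in {q0}.
Read '1': q0→{q3, q4}; now {q3, q4}.
Read '0': q3→{q2, q4}, q4→{q0, q1, q3}; now {q0, q1, q2, q3, q4}.
Read '0': q0→{q0, q2}, q1→∅, q2→{q0}, q3→{q2, q4}, q4→{q0, q1, q3}; now {q0, q1, q2, q3, q4}.
Read '0': q0→{q0, q2}, q1→∅, q2→{q0}, q3→{q2, q4}, q4→{q0, q1, q3}; now {q0, q1, q2, q3, q4}.
Read '1': q0→{q3, q4}, q1→∅, q2→∅, q3→{q3}, q4→∅; now {q3, q4}.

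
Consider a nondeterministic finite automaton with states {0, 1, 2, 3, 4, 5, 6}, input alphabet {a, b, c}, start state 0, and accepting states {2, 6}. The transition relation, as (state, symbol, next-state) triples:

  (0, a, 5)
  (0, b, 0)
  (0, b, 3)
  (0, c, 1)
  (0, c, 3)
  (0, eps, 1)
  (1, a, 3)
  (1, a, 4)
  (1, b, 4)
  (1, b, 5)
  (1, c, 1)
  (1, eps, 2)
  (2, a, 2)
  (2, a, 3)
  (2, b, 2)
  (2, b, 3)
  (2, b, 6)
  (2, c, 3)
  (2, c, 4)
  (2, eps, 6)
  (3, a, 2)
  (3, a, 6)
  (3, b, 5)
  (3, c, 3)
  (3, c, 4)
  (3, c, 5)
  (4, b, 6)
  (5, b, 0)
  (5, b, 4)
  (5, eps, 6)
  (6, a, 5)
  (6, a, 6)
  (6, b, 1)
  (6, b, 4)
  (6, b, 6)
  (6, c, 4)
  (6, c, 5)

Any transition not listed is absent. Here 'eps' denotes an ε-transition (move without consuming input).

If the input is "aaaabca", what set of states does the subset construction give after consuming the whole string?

{2, 3, 4, 5, 6}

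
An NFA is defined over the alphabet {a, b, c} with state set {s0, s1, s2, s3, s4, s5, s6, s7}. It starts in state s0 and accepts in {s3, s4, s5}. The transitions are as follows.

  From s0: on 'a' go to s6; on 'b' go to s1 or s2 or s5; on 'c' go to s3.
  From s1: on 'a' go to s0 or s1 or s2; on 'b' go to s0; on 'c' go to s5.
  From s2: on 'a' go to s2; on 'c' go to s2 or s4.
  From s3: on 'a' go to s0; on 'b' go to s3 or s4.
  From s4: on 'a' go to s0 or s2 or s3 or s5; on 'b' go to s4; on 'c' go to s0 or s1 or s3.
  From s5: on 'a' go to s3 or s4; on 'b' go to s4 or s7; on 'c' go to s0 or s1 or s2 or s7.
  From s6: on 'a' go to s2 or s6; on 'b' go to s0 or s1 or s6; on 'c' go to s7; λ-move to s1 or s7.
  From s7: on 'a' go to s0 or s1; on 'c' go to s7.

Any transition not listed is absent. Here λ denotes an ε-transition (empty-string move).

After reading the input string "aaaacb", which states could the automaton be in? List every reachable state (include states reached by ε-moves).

Start in {s0}.
Read 'a': {s0} → {s1, s6, s7}.
Read 'a': {s1, s6, s7} → {s0, s1, s2, s6, s7}.
Read 'a': {s0, s1, s2, s6, s7} → {s0, s1, s2, s6, s7}.
Read 'a': {s0, s1, s2, s6, s7} → {s0, s1, s2, s6, s7}.
Read 'c': {s0, s1, s2, s6, s7} → {s2, s3, s4, s5, s7}.
Read 'b': {s2, s3, s4, s5, s7} → {s3, s4, s7}.

{s3, s4, s7}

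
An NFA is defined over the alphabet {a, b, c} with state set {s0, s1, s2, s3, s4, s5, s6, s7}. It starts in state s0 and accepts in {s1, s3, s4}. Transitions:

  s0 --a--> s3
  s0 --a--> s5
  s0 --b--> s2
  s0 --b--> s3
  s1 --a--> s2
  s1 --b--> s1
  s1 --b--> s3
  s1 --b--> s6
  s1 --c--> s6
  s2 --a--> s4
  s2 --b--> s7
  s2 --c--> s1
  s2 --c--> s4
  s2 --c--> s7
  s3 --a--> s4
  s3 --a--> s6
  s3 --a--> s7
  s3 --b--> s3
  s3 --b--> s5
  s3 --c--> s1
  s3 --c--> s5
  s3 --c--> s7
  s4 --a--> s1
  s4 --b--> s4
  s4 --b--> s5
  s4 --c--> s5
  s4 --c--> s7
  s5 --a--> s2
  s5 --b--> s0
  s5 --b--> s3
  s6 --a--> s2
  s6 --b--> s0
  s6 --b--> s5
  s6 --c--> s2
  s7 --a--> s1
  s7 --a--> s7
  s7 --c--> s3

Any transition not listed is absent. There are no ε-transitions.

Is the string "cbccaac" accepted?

No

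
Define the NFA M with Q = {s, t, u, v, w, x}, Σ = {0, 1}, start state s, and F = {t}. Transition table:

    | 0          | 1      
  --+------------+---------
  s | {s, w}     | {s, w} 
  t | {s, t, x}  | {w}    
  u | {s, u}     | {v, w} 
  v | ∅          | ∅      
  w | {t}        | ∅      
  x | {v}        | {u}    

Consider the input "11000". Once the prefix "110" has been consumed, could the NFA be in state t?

Start in {s}.
Read '1': s→{s, w}; now {s, w}.
Read '1': s→{s, w}, w→∅; now {s, w}.
Read '0': s→{s, w}, w→{t}; now {s, t, w}.
State t is in {s, t, w}.

Yes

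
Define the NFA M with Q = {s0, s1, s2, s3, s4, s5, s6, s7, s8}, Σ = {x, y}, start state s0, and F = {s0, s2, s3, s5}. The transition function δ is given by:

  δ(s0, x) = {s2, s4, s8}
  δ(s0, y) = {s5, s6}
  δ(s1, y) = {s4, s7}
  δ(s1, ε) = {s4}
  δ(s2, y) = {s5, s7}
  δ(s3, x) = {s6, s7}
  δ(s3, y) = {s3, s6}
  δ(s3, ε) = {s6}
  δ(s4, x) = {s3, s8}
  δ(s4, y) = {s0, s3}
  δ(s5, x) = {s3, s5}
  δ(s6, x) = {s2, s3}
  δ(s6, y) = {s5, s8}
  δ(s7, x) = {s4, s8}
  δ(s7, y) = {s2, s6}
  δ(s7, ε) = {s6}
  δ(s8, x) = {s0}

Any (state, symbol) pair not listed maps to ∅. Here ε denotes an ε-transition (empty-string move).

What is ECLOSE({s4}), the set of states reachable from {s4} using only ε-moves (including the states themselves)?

Begin with {s4}.
No ε-moves leave this set, so the closure equals the set itself.

{s4}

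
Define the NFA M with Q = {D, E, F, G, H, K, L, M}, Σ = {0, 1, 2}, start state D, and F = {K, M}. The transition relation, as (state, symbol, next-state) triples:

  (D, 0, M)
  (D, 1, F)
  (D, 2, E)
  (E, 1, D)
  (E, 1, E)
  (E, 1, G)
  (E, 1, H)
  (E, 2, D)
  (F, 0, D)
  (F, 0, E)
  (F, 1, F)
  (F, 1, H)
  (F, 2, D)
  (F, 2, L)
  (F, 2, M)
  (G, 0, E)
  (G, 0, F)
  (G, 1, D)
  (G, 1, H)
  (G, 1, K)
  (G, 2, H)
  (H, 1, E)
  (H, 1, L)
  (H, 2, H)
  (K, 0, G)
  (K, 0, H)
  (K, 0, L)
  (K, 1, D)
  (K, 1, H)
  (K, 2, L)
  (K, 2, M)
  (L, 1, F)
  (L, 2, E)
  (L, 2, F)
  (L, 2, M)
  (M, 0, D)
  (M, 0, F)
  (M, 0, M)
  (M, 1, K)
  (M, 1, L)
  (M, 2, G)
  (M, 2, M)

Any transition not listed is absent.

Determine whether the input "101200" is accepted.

Start in {D}.
Read '1': D→{F}; now {F}.
Read '0': F→{D, E}; now {D, E}.
Read '1': D→{F}, E→{D, E, G, H}; now {D, E, F, G, H}.
Read '2': D→{E}, E→{D}, F→{D, L, M}, G→{H}, H→{H}; now {D, E, H, L, M}.
Read '0': D→{M}, E→∅, H→∅, L→∅, M→{D, F, M}; now {D, F, M}.
Read '0': D→{M}, F→{D, E}, M→{D, F, M}; now {D, E, F, M}.
The final set {D, E, F, M} contains the accepting state M.

Yes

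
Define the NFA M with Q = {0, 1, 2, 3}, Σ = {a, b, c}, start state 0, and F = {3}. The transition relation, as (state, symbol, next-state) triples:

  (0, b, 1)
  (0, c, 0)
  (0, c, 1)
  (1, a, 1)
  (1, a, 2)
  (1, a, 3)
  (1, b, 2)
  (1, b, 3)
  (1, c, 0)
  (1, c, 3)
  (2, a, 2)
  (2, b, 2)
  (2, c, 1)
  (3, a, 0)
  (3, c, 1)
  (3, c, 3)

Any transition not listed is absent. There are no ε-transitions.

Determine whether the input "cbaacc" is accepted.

Start in {0}.
Read 'c': {0} → {0, 1}.
Read 'b': {0, 1} → {1, 2, 3}.
Read 'a': {1, 2, 3} → {0, 1, 2, 3}.
Read 'a': {0, 1, 2, 3} → {0, 1, 2, 3}.
Read 'c': {0, 1, 2, 3} → {0, 1, 3}.
Read 'c': {0, 1, 3} → {0, 1, 3}.
The final set {0, 1, 3} contains the accepting state 3.

Yes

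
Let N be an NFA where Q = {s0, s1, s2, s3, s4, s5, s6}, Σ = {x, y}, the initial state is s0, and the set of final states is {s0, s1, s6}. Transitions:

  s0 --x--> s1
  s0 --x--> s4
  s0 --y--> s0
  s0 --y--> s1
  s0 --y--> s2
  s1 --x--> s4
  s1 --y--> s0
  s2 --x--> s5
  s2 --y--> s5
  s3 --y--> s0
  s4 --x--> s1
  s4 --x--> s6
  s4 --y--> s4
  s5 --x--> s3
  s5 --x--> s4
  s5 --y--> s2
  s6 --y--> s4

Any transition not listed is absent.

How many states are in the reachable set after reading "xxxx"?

3

Start in {s0}.
Read 'x': {s0} → {s1, s4}.
Read 'x': {s1, s4} → {s1, s4, s6}.
Read 'x': {s1, s4, s6} → {s1, s4, s6}.
Read 'x': {s1, s4, s6} → {s1, s4, s6}.
That set has 3 states.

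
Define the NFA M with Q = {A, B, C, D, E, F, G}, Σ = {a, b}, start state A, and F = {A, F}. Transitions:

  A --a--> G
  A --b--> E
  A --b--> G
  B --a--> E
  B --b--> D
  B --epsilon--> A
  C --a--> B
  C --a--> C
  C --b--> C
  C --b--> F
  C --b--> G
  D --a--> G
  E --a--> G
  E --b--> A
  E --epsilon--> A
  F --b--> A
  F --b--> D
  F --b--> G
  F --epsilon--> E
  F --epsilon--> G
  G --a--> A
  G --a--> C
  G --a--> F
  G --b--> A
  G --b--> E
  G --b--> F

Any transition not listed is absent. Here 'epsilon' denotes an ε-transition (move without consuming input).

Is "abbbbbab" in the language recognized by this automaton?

Yes

Start in {A}.
Read 'a': A→{G}; now {G}.
Read 'b': G→{A, E, F}; union {A, E, F}; ε-closure = {A, E, F, G}.
Read 'b': A→{E, G}, E→{A}, F→{A, D, G}, G→{A, E, F}; now {A, D, E, F, G}.
Read 'b': A→{E, G}, D→∅, E→{A}, F→{A, D, G}, G→{A, E, F}; now {A, D, E, F, G}.
Read 'b': A→{E, G}, D→∅, E→{A}, F→{A, D, G}, G→{A, E, F}; now {A, D, E, F, G}.
Read 'b': A→{E, G}, D→∅, E→{A}, F→{A, D, G}, G→{A, E, F}; now {A, D, E, F, G}.
Read 'a': A→{G}, D→{G}, E→{G}, F→∅, G→{A, C, F}; union {A, C, F, G}; ε-closure = {A, C, E, F, G}.
Read 'b': A→{E, G}, C→{C, F, G}, E→{A}, F→{A, D, G}, G→{A, E, F}; now {A, C, D, E, F, G}.
The final set {A, C, D, E, F, G} contains the accepting states A, F.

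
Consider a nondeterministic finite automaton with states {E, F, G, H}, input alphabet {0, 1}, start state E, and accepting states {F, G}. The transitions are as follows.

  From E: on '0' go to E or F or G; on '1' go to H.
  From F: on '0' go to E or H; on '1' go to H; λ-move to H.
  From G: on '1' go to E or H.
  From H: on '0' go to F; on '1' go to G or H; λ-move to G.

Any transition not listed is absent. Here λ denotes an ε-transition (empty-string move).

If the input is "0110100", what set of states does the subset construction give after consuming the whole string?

{E, F, G, H}

Start in {E}.
Read '0': {E} → {E, F, G, H}.
Read '1': {E, F, G, H} → {E, G, H}.
Read '1': {E, G, H} → {E, G, H}.
Read '0': {E, G, H} → {E, F, G, H}.
Read '1': {E, F, G, H} → {E, G, H}.
Read '0': {E, G, H} → {E, F, G, H}.
Read '0': {E, F, G, H} → {E, F, G, H}.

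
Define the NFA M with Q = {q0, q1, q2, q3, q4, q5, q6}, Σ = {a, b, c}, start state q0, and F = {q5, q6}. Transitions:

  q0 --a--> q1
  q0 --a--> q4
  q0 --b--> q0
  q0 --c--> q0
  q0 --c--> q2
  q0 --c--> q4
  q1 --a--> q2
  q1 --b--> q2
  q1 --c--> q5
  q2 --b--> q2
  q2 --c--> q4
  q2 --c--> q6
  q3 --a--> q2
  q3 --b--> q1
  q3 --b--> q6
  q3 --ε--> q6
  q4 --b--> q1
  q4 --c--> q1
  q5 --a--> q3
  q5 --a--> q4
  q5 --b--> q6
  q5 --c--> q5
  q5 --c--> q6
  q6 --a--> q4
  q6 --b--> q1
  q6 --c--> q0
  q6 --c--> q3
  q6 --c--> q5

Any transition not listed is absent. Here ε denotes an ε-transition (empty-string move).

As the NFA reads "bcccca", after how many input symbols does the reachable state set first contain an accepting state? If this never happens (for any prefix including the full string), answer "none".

Start in {q0}.
Read 'b': q0→{q0}; now {q0}.
Read 'c': q0→{q0, q2, q4}; now {q0, q2, q4}.
Read 'c': q0→{q0, q2, q4}, q2→{q4, q6}, q4→{q1}; now {q0, q1, q2, q4, q6}.
None of the earlier sets intersect F, but {q0, q1, q2, q4, q6} does.

3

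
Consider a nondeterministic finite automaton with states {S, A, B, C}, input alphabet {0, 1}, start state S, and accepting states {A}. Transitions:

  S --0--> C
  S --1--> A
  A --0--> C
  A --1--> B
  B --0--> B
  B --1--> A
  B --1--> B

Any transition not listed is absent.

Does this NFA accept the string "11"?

Start in {S}.
Read '1': {S} → {A}.
Read '1': {A} → {B}.
The final set {B} contains no accepting state.

No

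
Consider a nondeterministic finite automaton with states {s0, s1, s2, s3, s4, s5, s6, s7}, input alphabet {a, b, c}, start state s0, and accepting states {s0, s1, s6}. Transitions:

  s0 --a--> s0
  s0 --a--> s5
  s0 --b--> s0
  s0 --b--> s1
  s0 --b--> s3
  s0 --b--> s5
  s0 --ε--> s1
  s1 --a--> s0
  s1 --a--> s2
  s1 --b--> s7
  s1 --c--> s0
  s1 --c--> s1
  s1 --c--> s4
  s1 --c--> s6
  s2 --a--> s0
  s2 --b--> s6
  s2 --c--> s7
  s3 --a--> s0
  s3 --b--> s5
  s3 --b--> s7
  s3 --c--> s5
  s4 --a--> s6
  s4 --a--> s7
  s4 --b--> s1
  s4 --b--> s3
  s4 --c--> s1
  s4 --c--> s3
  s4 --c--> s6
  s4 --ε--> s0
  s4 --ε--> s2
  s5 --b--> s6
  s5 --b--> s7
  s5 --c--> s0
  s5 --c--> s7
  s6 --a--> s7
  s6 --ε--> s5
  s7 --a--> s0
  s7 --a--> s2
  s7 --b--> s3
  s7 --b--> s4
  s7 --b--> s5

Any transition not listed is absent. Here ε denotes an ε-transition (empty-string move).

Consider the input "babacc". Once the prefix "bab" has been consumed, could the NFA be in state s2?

No

Start: ε-closure({s0}) = {s0, s1}.
Read 'b': s0→{s0, s1, s3, s5}, s1→{s7}; now {s0, s1, s3, s5, s7}.
Read 'a': s0→{s0, s5}, s1→{s0, s2}, s3→{s0}, s5→∅, s7→{s0, s2}; union {s0, s2, s5}; ε-closure = {s0, s1, s2, s5}.
Read 'b': s0→{s0, s1, s3, s5}, s1→{s7}, s2→{s6}, s5→{s6, s7}; now {s0, s1, s3, s5, s6, s7}.
State s2 is not in {s0, s1, s3, s5, s6, s7}.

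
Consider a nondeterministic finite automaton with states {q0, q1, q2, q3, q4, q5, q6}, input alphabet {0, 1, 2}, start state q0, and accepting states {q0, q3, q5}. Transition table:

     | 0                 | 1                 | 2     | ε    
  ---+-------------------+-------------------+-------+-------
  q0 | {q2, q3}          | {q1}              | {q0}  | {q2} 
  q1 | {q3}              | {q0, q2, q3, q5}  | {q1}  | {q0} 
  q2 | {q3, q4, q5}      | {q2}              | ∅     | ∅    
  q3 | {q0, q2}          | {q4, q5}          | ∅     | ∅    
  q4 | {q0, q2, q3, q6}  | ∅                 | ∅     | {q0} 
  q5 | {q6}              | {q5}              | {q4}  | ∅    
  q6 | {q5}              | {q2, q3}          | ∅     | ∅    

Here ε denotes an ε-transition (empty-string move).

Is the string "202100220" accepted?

Yes

Start: ε-closure({q0}) = {q0, q2}.
Read '2': q0→{q0}, q2→∅; union {q0}; ε-closure = {q0, q2}.
Read '0': q0→{q2, q3}, q2→{q3, q4, q5}; union {q2, q3, q4, q5}; ε-closure = {q0, q2, q3, q4, q5}.
Read '2': q0→{q0}, q2→∅, q3→∅, q4→∅, q5→{q4}; union {q0, q4}; ε-closure = {q0, q2, q4}.
Read '1': q0→{q1}, q2→{q2}, q4→∅; union {q1, q2}; ε-closure = {q0, q1, q2}.
Read '0': q0→{q2, q3}, q1→{q3}, q2→{q3, q4, q5}; union {q2, q3, q4, q5}; ε-closure = {q0, q2, q3, q4, q5}.
Read '0': q0→{q2, q3}, q2→{q3, q4, q5}, q3→{q0, q2}, q4→{q0, q2, q3, q6}, q5→{q6}; now {q0, q2, q3, q4, q5, q6}.
Read '2': q0→{q0}, q2→∅, q3→∅, q4→∅, q5→{q4}, q6→∅; union {q0, q4}; ε-closure = {q0, q2, q4}.
Read '2': q0→{q0}, q2→∅, q4→∅; union {q0}; ε-closure = {q0, q2}.
Read '0': q0→{q2, q3}, q2→{q3, q4, q5}; union {q2, q3, q4, q5}; ε-closure = {q0, q2, q3, q4, q5}.
The final set {q0, q2, q3, q4, q5} contains the accepting states q0, q3, q5.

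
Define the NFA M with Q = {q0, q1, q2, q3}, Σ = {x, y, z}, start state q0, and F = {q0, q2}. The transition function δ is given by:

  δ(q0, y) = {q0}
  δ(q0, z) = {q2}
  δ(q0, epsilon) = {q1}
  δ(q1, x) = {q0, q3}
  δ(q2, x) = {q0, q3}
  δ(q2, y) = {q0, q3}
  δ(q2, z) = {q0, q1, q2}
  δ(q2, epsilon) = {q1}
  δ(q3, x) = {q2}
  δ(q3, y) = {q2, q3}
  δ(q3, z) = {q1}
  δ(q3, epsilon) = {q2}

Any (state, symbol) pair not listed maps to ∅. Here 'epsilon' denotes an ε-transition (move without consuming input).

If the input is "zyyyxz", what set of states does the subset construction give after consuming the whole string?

{q0, q1, q2}

Start: ε-closure({q0}) = {q0, q1}.
Read 'z': {q0, q1} → {q1, q2}.
Read 'y': {q1, q2} → {q0, q1, q2, q3}.
Read 'y': {q0, q1, q2, q3} → {q0, q1, q2, q3}.
Read 'y': {q0, q1, q2, q3} → {q0, q1, q2, q3}.
Read 'x': {q0, q1, q2, q3} → {q0, q1, q2, q3}.
Read 'z': {q0, q1, q2, q3} → {q0, q1, q2}.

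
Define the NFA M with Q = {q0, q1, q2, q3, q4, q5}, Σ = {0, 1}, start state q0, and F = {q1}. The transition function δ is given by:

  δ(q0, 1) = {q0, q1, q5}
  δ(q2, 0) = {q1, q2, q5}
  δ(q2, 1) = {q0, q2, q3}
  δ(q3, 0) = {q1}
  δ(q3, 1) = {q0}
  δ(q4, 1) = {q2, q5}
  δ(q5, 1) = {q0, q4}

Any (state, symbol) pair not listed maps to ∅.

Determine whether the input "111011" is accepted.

Yes

Start in {q0}.
Read '1': q0→{q0, q1, q5}; now {q0, q1, q5}.
Read '1': q0→{q0, q1, q5}, q1→∅, q5→{q0, q4}; now {q0, q1, q4, q5}.
Read '1': q0→{q0, q1, q5}, q1→∅, q4→{q2, q5}, q5→{q0, q4}; now {q0, q1, q2, q4, q5}.
Read '0': q0→∅, q1→∅, q2→{q1, q2, q5}, q4→∅, q5→∅; now {q1, q2, q5}.
Read '1': q1→∅, q2→{q0, q2, q3}, q5→{q0, q4}; now {q0, q2, q3, q4}.
Read '1': q0→{q0, q1, q5}, q2→{q0, q2, q3}, q3→{q0}, q4→{q2, q5}; now {q0, q1, q2, q3, q5}.
The final set {q0, q1, q2, q3, q5} contains the accepting state q1.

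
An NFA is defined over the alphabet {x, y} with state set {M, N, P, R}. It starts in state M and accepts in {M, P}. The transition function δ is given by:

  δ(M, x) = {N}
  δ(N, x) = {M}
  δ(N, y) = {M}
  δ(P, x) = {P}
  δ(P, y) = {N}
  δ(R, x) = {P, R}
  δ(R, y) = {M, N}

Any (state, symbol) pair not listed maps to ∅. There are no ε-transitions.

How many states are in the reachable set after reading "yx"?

0

Start in {M}.
Read 'y': {M} → ∅.
The set is empty and remains empty for the remaining 1 symbol.
That set has 0 states.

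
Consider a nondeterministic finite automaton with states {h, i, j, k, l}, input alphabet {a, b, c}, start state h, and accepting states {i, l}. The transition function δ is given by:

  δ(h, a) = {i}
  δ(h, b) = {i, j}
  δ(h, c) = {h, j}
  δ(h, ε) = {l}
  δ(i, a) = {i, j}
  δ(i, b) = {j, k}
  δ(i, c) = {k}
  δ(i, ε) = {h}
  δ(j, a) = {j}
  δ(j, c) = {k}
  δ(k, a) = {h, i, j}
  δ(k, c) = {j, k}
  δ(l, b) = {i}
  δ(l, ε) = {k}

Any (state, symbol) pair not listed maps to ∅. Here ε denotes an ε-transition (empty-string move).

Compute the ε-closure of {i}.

{h, i, k, l}

Begin with {i}.
ε-move i → h; add h.
ε-move h → l; add l.
ε-move l → k; add k.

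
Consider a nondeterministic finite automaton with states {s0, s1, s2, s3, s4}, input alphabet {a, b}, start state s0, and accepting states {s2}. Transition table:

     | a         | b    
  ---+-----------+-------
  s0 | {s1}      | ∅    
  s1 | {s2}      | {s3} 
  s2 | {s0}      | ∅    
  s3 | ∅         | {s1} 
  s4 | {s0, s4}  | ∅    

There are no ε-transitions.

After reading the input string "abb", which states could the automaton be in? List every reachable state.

Start in {s0}.
Read 'a': {s0} → {s1}.
Read 'b': {s1} → {s3}.
Read 'b': {s3} → {s1}.

{s1}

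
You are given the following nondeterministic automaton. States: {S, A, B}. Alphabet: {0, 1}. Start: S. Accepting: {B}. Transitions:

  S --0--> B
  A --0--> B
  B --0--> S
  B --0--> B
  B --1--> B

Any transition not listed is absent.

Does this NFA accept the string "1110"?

Start in {S}.
Read '1': {S} → ∅.
The set is empty and remains empty for the remaining 3 symbols.
The final set ∅ contains no accepting state.

No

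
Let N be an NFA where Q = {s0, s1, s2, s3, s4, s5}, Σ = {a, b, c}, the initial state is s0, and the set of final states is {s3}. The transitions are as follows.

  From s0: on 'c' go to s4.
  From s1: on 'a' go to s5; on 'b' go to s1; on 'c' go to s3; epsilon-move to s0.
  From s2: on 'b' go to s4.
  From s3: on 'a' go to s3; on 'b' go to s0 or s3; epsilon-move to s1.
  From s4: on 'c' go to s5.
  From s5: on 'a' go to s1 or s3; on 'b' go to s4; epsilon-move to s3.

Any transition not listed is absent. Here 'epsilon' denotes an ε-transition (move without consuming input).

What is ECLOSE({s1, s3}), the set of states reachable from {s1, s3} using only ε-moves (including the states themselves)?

Begin with {s1, s3}.
ε-move s1 → s0; add s0.

{s0, s1, s3}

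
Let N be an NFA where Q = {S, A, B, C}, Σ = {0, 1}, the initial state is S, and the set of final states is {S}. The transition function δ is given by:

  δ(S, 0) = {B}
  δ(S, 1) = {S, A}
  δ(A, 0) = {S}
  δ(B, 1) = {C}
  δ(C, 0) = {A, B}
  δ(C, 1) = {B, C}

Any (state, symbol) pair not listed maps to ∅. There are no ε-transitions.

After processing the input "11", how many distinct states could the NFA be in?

2

Start in {S}.
Read '1': {S} → {S, A}.
Read '1': {S, A} → {S, A}.
That set has 2 states.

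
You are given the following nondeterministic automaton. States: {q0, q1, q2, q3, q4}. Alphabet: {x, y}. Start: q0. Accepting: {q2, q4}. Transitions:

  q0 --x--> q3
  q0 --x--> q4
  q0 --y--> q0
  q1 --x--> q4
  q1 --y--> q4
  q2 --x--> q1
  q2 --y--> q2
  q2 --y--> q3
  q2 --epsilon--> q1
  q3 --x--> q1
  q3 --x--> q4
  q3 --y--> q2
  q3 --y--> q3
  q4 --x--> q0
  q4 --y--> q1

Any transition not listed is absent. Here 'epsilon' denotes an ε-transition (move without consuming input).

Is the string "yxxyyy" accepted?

Start in {q0}.
Read 'y': q0→{q0}; now {q0}.
Read 'x': q0→{q3, q4}; now {q3, q4}.
Read 'x': q3→{q1, q4}, q4→{q0}; now {q0, q1, q4}.
Read 'y': q0→{q0}, q1→{q4}, q4→{q1}; now {q0, q1, q4}.
Read 'y': q0→{q0}, q1→{q4}, q4→{q1}; now {q0, q1, q4}.
Read 'y': q0→{q0}, q1→{q4}, q4→{q1}; now {q0, q1, q4}.
The final set {q0, q1, q4} contains the accepting state q4.

Yes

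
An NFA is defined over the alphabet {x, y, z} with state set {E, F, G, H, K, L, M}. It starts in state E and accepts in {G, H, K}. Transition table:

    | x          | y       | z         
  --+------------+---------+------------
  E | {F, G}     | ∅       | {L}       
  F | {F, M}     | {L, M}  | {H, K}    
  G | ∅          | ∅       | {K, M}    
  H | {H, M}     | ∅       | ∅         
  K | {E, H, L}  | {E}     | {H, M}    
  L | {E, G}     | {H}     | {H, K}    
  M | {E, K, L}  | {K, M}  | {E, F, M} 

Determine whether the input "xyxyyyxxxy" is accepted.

No

Start in {E}.
Read 'x': E→{F, G}; now {F, G}.
Read 'y': F→{L, M}, G→∅; now {L, M}.
Read 'x': L→{E, G}, M→{E, K, L}; now {E, G, K, L}.
Read 'y': E→∅, G→∅, K→{E}, L→{H}; now {E, H}.
Read 'y': E→∅, H→∅; now ∅.
The set is empty and remains empty for the remaining 5 symbols.
The final set ∅ contains no accepting state.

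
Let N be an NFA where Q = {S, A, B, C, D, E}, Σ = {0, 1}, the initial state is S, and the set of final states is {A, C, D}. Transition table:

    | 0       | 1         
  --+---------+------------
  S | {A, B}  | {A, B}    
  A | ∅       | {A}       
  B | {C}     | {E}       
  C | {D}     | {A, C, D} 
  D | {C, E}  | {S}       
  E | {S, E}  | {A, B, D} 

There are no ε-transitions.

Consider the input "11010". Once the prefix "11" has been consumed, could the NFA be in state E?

Yes

Start in {S}.
Read '1': S→{A, B}; now {A, B}.
Read '1': A→{A}, B→{E}; now {A, E}.
State E is in {A, E}.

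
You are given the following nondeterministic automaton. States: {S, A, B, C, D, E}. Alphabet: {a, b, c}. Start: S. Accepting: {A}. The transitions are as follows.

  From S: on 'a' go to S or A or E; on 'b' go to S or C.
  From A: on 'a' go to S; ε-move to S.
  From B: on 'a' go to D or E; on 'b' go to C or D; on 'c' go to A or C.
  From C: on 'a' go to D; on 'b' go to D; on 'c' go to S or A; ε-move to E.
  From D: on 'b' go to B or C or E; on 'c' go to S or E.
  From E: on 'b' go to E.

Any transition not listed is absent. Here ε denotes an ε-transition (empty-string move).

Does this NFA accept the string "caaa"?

Start in {S}.
Read 'c': {S} → ∅.
The set is empty and remains empty for the remaining 3 symbols.
The final set ∅ contains no accepting state.

No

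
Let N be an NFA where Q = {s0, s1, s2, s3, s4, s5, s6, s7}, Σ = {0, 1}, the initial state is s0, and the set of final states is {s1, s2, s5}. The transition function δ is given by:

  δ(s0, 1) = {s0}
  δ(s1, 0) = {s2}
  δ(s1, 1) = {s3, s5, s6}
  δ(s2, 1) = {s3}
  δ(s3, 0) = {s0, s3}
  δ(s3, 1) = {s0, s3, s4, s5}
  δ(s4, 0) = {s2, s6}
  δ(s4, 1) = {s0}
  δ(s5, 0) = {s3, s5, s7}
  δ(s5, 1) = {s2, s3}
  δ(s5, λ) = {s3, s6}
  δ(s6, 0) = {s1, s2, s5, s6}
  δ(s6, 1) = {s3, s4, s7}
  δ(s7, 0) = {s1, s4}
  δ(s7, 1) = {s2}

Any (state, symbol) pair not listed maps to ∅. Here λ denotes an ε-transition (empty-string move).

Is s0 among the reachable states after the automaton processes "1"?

Yes

Start in {s0}.
Read '1': s0→{s0}; now {s0}.
State s0 is in {s0}.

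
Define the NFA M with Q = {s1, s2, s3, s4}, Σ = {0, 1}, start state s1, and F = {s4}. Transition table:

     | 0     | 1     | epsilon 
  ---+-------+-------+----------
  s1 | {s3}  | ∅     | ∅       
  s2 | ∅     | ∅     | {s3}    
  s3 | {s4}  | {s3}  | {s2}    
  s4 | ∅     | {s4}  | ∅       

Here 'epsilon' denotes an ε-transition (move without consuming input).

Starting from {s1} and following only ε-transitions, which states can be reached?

Begin with {s1}.
No ε-moves leave this set, so the closure equals the set itself.

{s1}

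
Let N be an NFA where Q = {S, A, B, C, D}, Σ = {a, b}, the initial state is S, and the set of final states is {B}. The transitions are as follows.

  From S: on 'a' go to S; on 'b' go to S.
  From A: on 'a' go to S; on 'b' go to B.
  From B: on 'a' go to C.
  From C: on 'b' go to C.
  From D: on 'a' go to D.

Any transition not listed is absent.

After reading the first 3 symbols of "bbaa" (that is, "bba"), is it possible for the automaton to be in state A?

Start in {S}.
Read 'b': S→{S}; now {S}.
Read 'b': S→{S}; now {S}.
Read 'a': S→{S}; now {S}.
State A is not in {S}.

No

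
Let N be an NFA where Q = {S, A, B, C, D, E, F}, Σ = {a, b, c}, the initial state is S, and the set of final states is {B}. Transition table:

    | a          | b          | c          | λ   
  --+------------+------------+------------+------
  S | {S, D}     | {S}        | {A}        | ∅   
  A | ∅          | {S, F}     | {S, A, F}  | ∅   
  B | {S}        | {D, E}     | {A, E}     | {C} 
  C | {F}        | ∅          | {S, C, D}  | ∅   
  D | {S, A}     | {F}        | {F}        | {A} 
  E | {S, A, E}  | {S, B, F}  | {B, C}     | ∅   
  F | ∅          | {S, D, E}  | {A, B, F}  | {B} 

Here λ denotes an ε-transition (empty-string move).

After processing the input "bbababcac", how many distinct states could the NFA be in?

Start in {S}.
Read 'b': S→{S}; now {S}.
Read 'b': S→{S}; now {S}.
Read 'a': S→{S, D}; union {S, D}; ε-closure = {S, A, D}.
Read 'b': S→{S}, A→{S, F}, D→{F}; union {S, F}; ε-closure = {S, B, C, F}.
Read 'a': S→{S, D}, B→{S}, C→{F}, F→∅; union {S, D, F}; ε-closure = {S, A, B, C, D, F}.
Read 'b': S→{S}, A→{S, F}, B→{D, E}, C→∅, D→{F}, F→{S, D, E}; union {S, D, E, F}; ε-closure = {S, A, B, C, D, E, F}.
Read 'c': S→{A}, A→{S, A, F}, B→{A, E}, C→{S, C, D}, D→{F}, E→{B, C}, F→{A, B, F}; now {S, A, B, C, D, E, F}.
Read 'a': S→{S, D}, A→∅, B→{S}, C→{F}, D→{S, A}, E→{S, A, E}, F→∅; union {S, A, D, E, F}; ε-closure = {S, A, B, C, D, E, F}.
Read 'c': S→{A}, A→{S, A, F}, B→{A, E}, C→{S, C, D}, D→{F}, E→{B, C}, F→{A, B, F}; now {S, A, B, C, D, E, F}.
That set has 7 states.

7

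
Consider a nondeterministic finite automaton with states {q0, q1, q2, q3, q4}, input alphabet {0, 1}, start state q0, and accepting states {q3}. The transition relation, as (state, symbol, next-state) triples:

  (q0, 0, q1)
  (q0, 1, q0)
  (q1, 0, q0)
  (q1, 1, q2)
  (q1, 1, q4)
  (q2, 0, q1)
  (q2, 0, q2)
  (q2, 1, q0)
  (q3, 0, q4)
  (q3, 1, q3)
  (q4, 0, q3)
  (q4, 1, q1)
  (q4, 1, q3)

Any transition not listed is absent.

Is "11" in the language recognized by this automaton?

No

Start in {q0}.
Read '1': {q0} → {q0}.
Read '1': {q0} → {q0}.
The final set {q0} contains no accepting state.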